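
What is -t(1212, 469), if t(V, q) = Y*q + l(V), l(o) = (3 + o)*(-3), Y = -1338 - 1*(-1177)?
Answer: 79154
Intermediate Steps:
Y = -161 (Y = -1338 + 1177 = -161)
l(o) = -9 - 3*o
t(V, q) = -9 - 161*q - 3*V (t(V, q) = -161*q + (-9 - 3*V) = -9 - 161*q - 3*V)
-t(1212, 469) = -(-9 - 161*469 - 3*1212) = -(-9 - 75509 - 3636) = -1*(-79154) = 79154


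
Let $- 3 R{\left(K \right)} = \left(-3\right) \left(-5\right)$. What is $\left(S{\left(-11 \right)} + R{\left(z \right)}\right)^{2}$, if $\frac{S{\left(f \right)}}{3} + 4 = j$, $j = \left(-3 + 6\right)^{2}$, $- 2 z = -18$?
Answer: $100$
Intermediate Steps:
$z = 9$ ($z = \left(- \frac{1}{2}\right) \left(-18\right) = 9$)
$R{\left(K \right)} = -5$ ($R{\left(K \right)} = - \frac{\left(-3\right) \left(-5\right)}{3} = \left(- \frac{1}{3}\right) 15 = -5$)
$j = 9$ ($j = 3^{2} = 9$)
$S{\left(f \right)} = 15$ ($S{\left(f \right)} = -12 + 3 \cdot 9 = -12 + 27 = 15$)
$\left(S{\left(-11 \right)} + R{\left(z \right)}\right)^{2} = \left(15 - 5\right)^{2} = 10^{2} = 100$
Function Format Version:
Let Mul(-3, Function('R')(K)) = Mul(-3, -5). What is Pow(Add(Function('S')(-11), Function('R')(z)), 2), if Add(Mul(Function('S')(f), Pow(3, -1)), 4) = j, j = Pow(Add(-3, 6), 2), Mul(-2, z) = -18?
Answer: 100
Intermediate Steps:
z = 9 (z = Mul(Rational(-1, 2), -18) = 9)
Function('R')(K) = -5 (Function('R')(K) = Mul(Rational(-1, 3), Mul(-3, -5)) = Mul(Rational(-1, 3), 15) = -5)
j = 9 (j = Pow(3, 2) = 9)
Function('S')(f) = 15 (Function('S')(f) = Add(-12, Mul(3, 9)) = Add(-12, 27) = 15)
Pow(Add(Function('S')(-11), Function('R')(z)), 2) = Pow(Add(15, -5), 2) = Pow(10, 2) = 100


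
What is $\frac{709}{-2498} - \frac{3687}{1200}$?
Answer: $- \frac{1676821}{499600} \approx -3.3563$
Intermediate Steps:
$\frac{709}{-2498} - \frac{3687}{1200} = 709 \left(- \frac{1}{2498}\right) - \frac{1229}{400} = - \frac{709}{2498} - \frac{1229}{400} = - \frac{1676821}{499600}$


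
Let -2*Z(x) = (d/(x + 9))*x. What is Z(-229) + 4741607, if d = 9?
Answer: 2086305019/440 ≈ 4.7416e+6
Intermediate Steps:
Z(x) = -9*x/(2*(9 + x)) (Z(x) = -9/(x + 9)*x/2 = -9/(9 + x)*x/2 = -9*x/(2*(9 + x)))
Z(-229) + 4741607 = -9*(-229)/(18 + 2*(-229)) + 4741607 = -9*(-229)/(18 - 458) + 4741607 = -9*(-229)/(-440) + 4741607 = -9*(-229)*(-1/440) + 4741607 = -2061/440 + 4741607 = 2086305019/440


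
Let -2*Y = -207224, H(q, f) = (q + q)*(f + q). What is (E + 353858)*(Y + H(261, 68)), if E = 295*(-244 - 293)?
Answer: 53815230050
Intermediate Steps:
H(q, f) = 2*q*(f + q) (H(q, f) = (2*q)*(f + q) = 2*q*(f + q))
E = -158415 (E = 295*(-537) = -158415)
Y = 103612 (Y = -½*(-207224) = 103612)
(E + 353858)*(Y + H(261, 68)) = (-158415 + 353858)*(103612 + 2*261*(68 + 261)) = 195443*(103612 + 2*261*329) = 195443*(103612 + 171738) = 195443*275350 = 53815230050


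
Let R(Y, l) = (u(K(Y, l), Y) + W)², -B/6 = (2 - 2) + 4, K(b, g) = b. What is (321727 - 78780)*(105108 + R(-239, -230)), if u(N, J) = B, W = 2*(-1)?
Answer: 25699905448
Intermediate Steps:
B = -24 (B = -6*((2 - 2) + 4) = -6*(0 + 4) = -6*4 = -24)
W = -2
u(N, J) = -24
R(Y, l) = 676 (R(Y, l) = (-24 - 2)² = (-26)² = 676)
(321727 - 78780)*(105108 + R(-239, -230)) = (321727 - 78780)*(105108 + 676) = 242947*105784 = 25699905448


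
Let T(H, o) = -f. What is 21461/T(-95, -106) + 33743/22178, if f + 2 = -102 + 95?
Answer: 476265745/199602 ≈ 2386.1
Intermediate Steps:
f = -9 (f = -2 + (-102 + 95) = -2 - 7 = -9)
T(H, o) = 9 (T(H, o) = -1*(-9) = 9)
21461/T(-95, -106) + 33743/22178 = 21461/9 + 33743/22178 = 476265745/199602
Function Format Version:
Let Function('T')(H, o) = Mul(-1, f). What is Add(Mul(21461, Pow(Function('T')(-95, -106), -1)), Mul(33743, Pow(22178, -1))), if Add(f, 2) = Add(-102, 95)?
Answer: Rational(476265745, 199602) ≈ 2386.1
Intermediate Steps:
f = -9 (f = Add(-2, Add(-102, 95)) = Add(-2, -7) = -9)
Function('T')(H, o) = 9 (Function('T')(H, o) = Mul(-1, -9) = 9)
Add(Mul(21461, Pow(Function('T')(-95, -106), -1)), Mul(33743, Pow(22178, -1))) = Add(Mul(21461, Pow(9, -1)), Mul(33743, Pow(22178, -1))) = Add(Mul(21461, Rational(1, 9)), Mul(33743, Rational(1, 22178))) = Add(Rational(21461, 9), Rational(33743, 22178)) = Rational(476265745, 199602)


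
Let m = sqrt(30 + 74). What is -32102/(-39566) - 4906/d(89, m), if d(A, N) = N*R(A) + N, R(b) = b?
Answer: 16051/19783 - 2453*sqrt(26)/2340 ≈ -4.5339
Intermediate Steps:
m = 2*sqrt(26) (m = sqrt(104) = 2*sqrt(26) ≈ 10.198)
d(A, N) = N + A*N (d(A, N) = N*A + N = A*N + N = N + A*N)
-32102/(-39566) - 4906/d(89, m) = -32102/(-39566) - 4906*sqrt(26)/(52*(1 + 89)) = -32102*(-1/39566) - 4906*sqrt(26)/4680 = 16051/19783 - 4906*sqrt(26)/4680 = 16051/19783 - 2453*sqrt(26)/2340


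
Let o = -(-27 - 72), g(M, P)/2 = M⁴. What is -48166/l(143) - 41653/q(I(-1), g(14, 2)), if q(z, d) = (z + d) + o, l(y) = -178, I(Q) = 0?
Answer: 1849022156/6846859 ≈ 270.05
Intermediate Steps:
g(M, P) = 2*M⁴
o = 99 (o = -1*(-99) = 99)
q(z, d) = 99 + d + z (q(z, d) = (z + d) + 99 = (d + z) + 99 = 99 + d + z)
-48166/l(143) - 41653/q(I(-1), g(14, 2)) = -48166/(-178) - 41653/(99 + 2*14⁴ + 0) = -48166*(-1/178) - 41653/(99 + 2*38416 + 0) = 24083/89 - 41653/(99 + 76832 + 0) = 24083/89 - 41653/76931 = 1849022156/6846859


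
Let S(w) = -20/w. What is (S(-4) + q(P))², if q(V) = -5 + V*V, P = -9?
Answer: 6561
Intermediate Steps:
q(V) = -5 + V²
(S(-4) + q(P))² = (-20/(-4) + (-5 + (-9)²))² = (-20*(-¼) + (-5 + 81))² = (5 + 76)² = 81² = 6561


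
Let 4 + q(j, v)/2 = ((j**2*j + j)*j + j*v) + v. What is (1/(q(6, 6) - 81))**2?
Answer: 1/7070281 ≈ 1.4144e-7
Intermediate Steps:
q(j, v) = -8 + 2*v + 2*j*v + 2*j*(j + j**3) (q(j, v) = -8 + 2*(((j**2*j + j)*j + j*v) + v) = -8 + 2*(((j**3 + j)*j + j*v) + v) = -8 + 2*(((j + j**3)*j + j*v) + v) = -8 + 2*((j*(j + j**3) + j*v) + v) = -8 + 2*((j*v + j*(j + j**3)) + v) = -8 + 2*(v + j*v + j*(j + j**3)) = -8 + (2*v + 2*j*v + 2*j*(j + j**3)) = -8 + 2*v + 2*j*v + 2*j*(j + j**3))
(1/(q(6, 6) - 81))**2 = (1/((-8 + 2*6 + 2*6**2 + 2*6**4 + 2*6*6) - 81))**2 = (1/((-8 + 12 + 2*36 + 2*1296 + 72) - 81))**2 = (1/((-8 + 12 + 72 + 2592 + 72) - 81))**2 = (1/(2740 - 81))**2 = (1/2659)**2 = 1/7070281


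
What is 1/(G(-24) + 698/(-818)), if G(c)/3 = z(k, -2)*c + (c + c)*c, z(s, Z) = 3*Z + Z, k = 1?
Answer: 409/1648739 ≈ 0.00024807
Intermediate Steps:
z(s, Z) = 4*Z
G(c) = -24*c + 6*c**2 (G(c) = 3*((4*(-2))*c + (c + c)*c) = 3*(-8*c + (2*c)*c) = 3*(-8*c + 2*c**2) = -24*c + 6*c**2)
1/(G(-24) + 698/(-818)) = 1/(6*(-24)*(-4 - 24) + 698/(-818)) = 1/(6*(-24)*(-28) + 698*(-1/818)) = 1/(4032 - 349/409) = 1/(1648739/409) = 409/1648739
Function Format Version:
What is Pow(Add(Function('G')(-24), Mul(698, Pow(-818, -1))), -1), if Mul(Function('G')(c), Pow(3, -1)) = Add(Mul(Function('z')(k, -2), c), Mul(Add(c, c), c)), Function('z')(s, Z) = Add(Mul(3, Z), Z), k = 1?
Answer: Rational(409, 1648739) ≈ 0.00024807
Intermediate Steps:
Function('z')(s, Z) = Mul(4, Z)
Function('G')(c) = Add(Mul(-24, c), Mul(6, Pow(c, 2))) (Function('G')(c) = Mul(3, Add(Mul(Mul(4, -2), c), Mul(Add(c, c), c))) = Mul(3, Add(Mul(-8, c), Mul(Mul(2, c), c))) = Mul(3, Add(Mul(-8, c), Mul(2, Pow(c, 2)))) = Add(Mul(-24, c), Mul(6, Pow(c, 2))))
Pow(Add(Function('G')(-24), Mul(698, Pow(-818, -1))), -1) = Pow(Add(Mul(6, -24, Add(-4, -24)), Mul(698, Pow(-818, -1))), -1) = Pow(Add(Mul(6, -24, -28), Mul(698, Rational(-1, 818))), -1) = Pow(Add(4032, Rational(-349, 409)), -1) = Pow(Rational(1648739, 409), -1) = Rational(409, 1648739)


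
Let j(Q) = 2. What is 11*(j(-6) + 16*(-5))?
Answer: -858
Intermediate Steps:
11*(j(-6) + 16*(-5)) = 11*(2 + 16*(-5)) = 11*(2 - 80) = 11*(-78) = -858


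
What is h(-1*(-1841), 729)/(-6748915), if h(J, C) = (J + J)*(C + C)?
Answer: -5368356/6748915 ≈ -0.79544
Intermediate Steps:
h(J, C) = 4*C*J (h(J, C) = (2*J)*(2*C) = 4*C*J)
h(-1*(-1841), 729)/(-6748915) = (4*729*(-1*(-1841)))/(-6748915) = (4*729*1841)*(-1/6748915) = 5368356*(-1/6748915) = -5368356/6748915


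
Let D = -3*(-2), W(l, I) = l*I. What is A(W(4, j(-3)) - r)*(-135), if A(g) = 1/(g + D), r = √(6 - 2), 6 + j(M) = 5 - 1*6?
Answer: 45/8 ≈ 5.6250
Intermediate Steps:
j(M) = -7 (j(M) = -6 + (5 - 1*6) = -6 + (5 - 6) = -6 - 1 = -7)
W(l, I) = I*l
r = 2 (r = √4 = 2)
D = 6
A(g) = 1/(6 + g) (A(g) = 1/(g + 6) = 1/(6 + g))
A(W(4, j(-3)) - r)*(-135) = -135/(6 + (-7*4 - 1*2)) = -135/(6 + (-28 - 2)) = -135/(6 - 30) = -135/(-24) = -1/24*(-135) = 45/8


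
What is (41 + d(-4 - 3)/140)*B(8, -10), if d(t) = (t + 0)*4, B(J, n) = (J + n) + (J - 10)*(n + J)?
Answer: 408/5 ≈ 81.600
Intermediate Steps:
B(J, n) = J + n + (-10 + J)*(J + n) (B(J, n) = (J + n) + (-10 + J)*(J + n) = J + n + (-10 + J)*(J + n))
d(t) = 4*t (d(t) = t*4 = 4*t)
(41 + d(-4 - 3)/140)*B(8, -10) = (41 + (4*(-4 - 3))/140)*(8² - 9*8 - 9*(-10) + 8*(-10)) = (41 + (4*(-7))*(1/140))*(64 - 72 + 90 - 80) = (41 - 28*1/140)*2 = (41 - ⅕)*2 = (204/5)*2 = 408/5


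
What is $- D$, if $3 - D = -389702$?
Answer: $-389705$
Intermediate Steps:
$D = 389705$ ($D = 3 - -389702 = 3 + 389702 = 389705$)
$- D = \left(-1\right) 389705 = -389705$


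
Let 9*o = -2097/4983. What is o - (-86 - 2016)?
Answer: 10474033/4983 ≈ 2102.0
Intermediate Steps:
o = -233/4983 (o = (-2097/4983)/9 = (-2097*1/4983)/9 = (⅑)*(-699/1661) = -233/4983 ≈ -0.046759)
o - (-86 - 2016) = -233/4983 - (-86 - 2016) = -233/4983 - 1*(-2102) = -233/4983 + 2102 = 10474033/4983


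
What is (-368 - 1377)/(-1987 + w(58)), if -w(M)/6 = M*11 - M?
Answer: 1745/5467 ≈ 0.31919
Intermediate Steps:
w(M) = -60*M (w(M) = -6*(M*11 - M) = -6*(11*M - M) = -60*M)
(-368 - 1377)/(-1987 + w(58)) = (-368 - 1377)/(-1987 - 60*58) = -1745/(-1987 - 3480) = -1745/(-5467) = -1745*(-1/5467) = 1745/5467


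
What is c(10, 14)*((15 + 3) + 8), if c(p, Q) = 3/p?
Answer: 39/5 ≈ 7.8000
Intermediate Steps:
c(10, 14)*((15 + 3) + 8) = (3/10)*((15 + 3) + 8) = (3*(⅒))*(18 + 8) = (3/10)*26 = 39/5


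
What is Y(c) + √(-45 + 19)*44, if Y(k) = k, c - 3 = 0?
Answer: 3 + 44*I*√26 ≈ 3.0 + 224.36*I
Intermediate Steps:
c = 3 (c = 3 + 0 = 3)
Y(c) + √(-45 + 19)*44 = 3 + √(-45 + 19)*44 = 3 + √(-26)*44 = 3 + (I*√26)*44 = 3 + 44*I*√26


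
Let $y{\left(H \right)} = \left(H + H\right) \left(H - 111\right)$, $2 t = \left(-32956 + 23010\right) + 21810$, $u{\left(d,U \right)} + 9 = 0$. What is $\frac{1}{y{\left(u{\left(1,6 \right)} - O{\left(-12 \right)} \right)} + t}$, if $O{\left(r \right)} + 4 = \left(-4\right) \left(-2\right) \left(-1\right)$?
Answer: $\frac{1}{5284} \approx 0.00018925$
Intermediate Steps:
$O{\left(r \right)} = -12$ ($O{\left(r \right)} = -4 + \left(-4\right) \left(-2\right) \left(-1\right) = -4 + 8 \left(-1\right) = -4 - 8 = -12$)
$u{\left(d,U \right)} = -9$ ($u{\left(d,U \right)} = -9 + 0 = -9$)
$t = 5932$ ($t = \frac{\left(-32956 + 23010\right) + 21810}{2} = \frac{-9946 + 21810}{2} = \frac{1}{2} \cdot 11864 = 5932$)
$y{\left(H \right)} = 2 H \left(-111 + H\right)$
$\frac{1}{y{\left(u{\left(1,6 \right)} - O{\left(-12 \right)} \right)} + t} = \frac{1}{2 \left(-9 - -12\right) \left(-111 - -3\right) + 5932} = \frac{1}{2 \left(-9 + 12\right) \left(-111 + \left(-9 + 12\right)\right) + 5932} = \frac{1}{2 \cdot 3 \left(-111 + 3\right) + 5932} = \frac{1}{2 \cdot 3 \left(-108\right) + 5932} = \frac{1}{-648 + 5932} = \frac{1}{5284}$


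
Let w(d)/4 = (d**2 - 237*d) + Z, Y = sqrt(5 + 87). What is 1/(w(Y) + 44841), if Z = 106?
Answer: 15211/666563307 + 632*sqrt(23)/666563307 ≈ 2.7367e-5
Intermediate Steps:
Y = 2*sqrt(23) (Y = sqrt(92) = 2*sqrt(23) ≈ 9.5917)
w(d) = 424 - 948*d + 4*d**2 (w(d) = 4*((d**2 - 237*d) + 106) = 4*(106 + d**2 - 237*d) = 424 - 948*d + 4*d**2)
1/(w(Y) + 44841) = 1/((424 - 1896*sqrt(23) + 4*(2*sqrt(23))**2) + 44841) = 1/((424 - 1896*sqrt(23) + 4*92) + 44841) = 1/((424 - 1896*sqrt(23) + 368) + 44841) = 1/((792 - 1896*sqrt(23)) + 44841) = 1/(45633 - 1896*sqrt(23))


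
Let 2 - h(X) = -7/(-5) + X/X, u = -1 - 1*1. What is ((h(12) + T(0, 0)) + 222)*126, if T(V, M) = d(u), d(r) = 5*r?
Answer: 133308/5 ≈ 26662.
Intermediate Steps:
u = -2 (u = -1 - 1 = -2)
T(V, M) = -10 (T(V, M) = 5*(-2) = -10)
h(X) = -⅖ (h(X) = 2 - (-7/(-5) + X/X) = 2 - (-7*(-⅕) + 1) = 2 - (7/5 + 1) = 2 - 1*12/5 = 2 - 12/5 = -⅖)
((h(12) + T(0, 0)) + 222)*126 = ((-⅖ - 10) + 222)*126 = (-52/5 + 222)*126 = (1058/5)*126 = 133308/5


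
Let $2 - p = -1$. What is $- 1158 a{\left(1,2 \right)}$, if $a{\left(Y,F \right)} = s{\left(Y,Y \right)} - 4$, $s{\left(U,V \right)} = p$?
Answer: $1158$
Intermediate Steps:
$p = 3$ ($p = 2 - -1 = 2 + 1 = 3$)
$s{\left(U,V \right)} = 3$
$a{\left(Y,F \right)} = -1$ ($a{\left(Y,F \right)} = 3 - 4 = -1$)
$- 1158 a{\left(1,2 \right)} = \left(-1158\right) \left(-1\right) = 1158$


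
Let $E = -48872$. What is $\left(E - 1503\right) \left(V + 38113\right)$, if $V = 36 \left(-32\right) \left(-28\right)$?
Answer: $-3544838375$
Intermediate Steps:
$V = 32256$ ($V = \left(-1152\right) \left(-28\right) = 32256$)
$\left(E - 1503\right) \left(V + 38113\right) = \left(-48872 - 1503\right) \left(32256 + 38113\right) = \left(-50375\right) 70369 = -3544838375$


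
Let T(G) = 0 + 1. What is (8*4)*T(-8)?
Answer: 32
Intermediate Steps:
T(G) = 1
(8*4)*T(-8) = (8*4)*1 = 32*1 = 32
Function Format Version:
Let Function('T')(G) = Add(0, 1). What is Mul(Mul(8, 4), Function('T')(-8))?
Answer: 32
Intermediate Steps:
Function('T')(G) = 1
Mul(Mul(8, 4), Function('T')(-8)) = Mul(Mul(8, 4), 1) = Mul(32, 1) = 32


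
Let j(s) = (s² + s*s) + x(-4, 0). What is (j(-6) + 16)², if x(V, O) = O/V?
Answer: 7744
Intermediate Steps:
j(s) = 2*s² (j(s) = (s² + s*s) + 0/(-4) = (s² + s²) + 0*(-¼) = 2*s² + 0 = 2*s²)
(j(-6) + 16)² = (2*(-6)² + 16)² = (2*36 + 16)² = (72 + 16)² = 88² = 7744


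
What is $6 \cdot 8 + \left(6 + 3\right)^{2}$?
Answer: $129$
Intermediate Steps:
$6 \cdot 8 + \left(6 + 3\right)^{2} = 48 + 9^{2} = 48 + 81 = 129$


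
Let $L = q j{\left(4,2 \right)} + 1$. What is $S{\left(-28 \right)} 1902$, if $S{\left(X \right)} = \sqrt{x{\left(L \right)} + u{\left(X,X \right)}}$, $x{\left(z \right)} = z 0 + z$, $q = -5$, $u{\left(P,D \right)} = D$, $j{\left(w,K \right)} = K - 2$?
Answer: $5706 i \sqrt{3} \approx 9883.1 i$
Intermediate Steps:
$j{\left(w,K \right)} = -2 + K$
$L = 1$ ($L = - 5 \left(-2 + 2\right) + 1 = \left(-5\right) 0 + 1 = 0 + 1 = 1$)
$x{\left(z \right)} = z$ ($x{\left(z \right)} = 0 + z = z$)
$S{\left(X \right)} = \sqrt{1 + X}$
$S{\left(-28 \right)} 1902 = \sqrt{1 - 28} \cdot 1902 = \sqrt{-27} \cdot 1902 = 3 i \sqrt{3} \cdot 1902 = 5706 i \sqrt{3}$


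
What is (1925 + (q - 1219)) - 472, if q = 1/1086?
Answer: 254125/1086 ≈ 234.00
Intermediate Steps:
q = 1/1086 ≈ 0.00092081
(1925 + (q - 1219)) - 472 = (1925 + (1/1086 - 1219)) - 472 = (1925 - 1323833/1086) - 472 = 766717/1086 - 472 = 254125/1086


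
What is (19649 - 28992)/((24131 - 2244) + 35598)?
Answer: -9343/57485 ≈ -0.16253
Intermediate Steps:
(19649 - 28992)/((24131 - 2244) + 35598) = -9343/(21887 + 35598) = -9343/57485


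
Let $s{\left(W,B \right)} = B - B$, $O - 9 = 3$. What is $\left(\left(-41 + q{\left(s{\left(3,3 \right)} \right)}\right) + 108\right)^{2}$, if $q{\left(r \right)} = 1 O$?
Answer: $6241$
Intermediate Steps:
$O = 12$ ($O = 9 + 3 = 12$)
$s{\left(W,B \right)} = 0$
$q{\left(r \right)} = 12$ ($q{\left(r \right)} = 1 \cdot 12 = 12$)
$\left(\left(-41 + q{\left(s{\left(3,3 \right)} \right)}\right) + 108\right)^{2} = \left(\left(-41 + 12\right) + 108\right)^{2} = \left(-29 + 108\right)^{2} = 79^{2} = 6241$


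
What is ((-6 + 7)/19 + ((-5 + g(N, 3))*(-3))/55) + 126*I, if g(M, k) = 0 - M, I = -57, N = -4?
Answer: -7505078/1045 ≈ -7181.9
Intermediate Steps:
g(M, k) = -M
((-6 + 7)/19 + ((-5 + g(N, 3))*(-3))/55) + 126*I = ((-6 + 7)/19 + ((-5 - 1*(-4))*(-3))/55) + 126*(-57) = (1*(1/19) + ((-5 + 4)*(-3))*(1/55)) - 7182 = (1/19 - 1*(-3)*(1/55)) - 7182 = (1/19 + 3*(1/55)) - 7182 = (1/19 + 3/55) - 7182 = 112/1045 - 7182 = -7505078/1045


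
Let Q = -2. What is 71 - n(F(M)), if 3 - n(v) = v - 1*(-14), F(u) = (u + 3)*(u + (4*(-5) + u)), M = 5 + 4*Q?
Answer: 82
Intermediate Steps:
M = -3 (M = 5 + 4*(-2) = 5 - 8 = -3)
F(u) = (-20 + 2*u)*(3 + u) (F(u) = (3 + u)*(u + (-20 + u)) = (3 + u)*(-20 + 2*u) = (-20 + 2*u)*(3 + u))
n(v) = -11 - v (n(v) = 3 - (v - 1*(-14)) = 3 - (v + 14) = 3 - (14 + v) = 3 + (-14 - v) = -11 - v)
71 - n(F(M)) = 71 - (-11 - (-60 - 14*(-3) + 2*(-3)²)) = 71 - (-11 - (-60 + 42 + 2*9)) = 71 - (-11 - (-60 + 42 + 18)) = 71 - (-11 - 1*0) = 71 - (-11 + 0) = 71 - 1*(-11) = 71 + 11 = 82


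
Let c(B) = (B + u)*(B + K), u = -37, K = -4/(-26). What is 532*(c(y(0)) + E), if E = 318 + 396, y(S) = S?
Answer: 4898656/13 ≈ 3.7682e+5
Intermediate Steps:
K = 2/13 (K = -4*(-1/26) = 2/13 ≈ 0.15385)
E = 714
c(B) = (-37 + B)*(2/13 + B) (c(B) = (B - 37)*(B + 2/13) = (-37 + B)*(2/13 + B))
532*(c(y(0)) + E) = 532*((-74/13 + 0² - 479/13*0) + 714) = 532*((-74/13 + 0 + 0) + 714) = 532*(-74/13 + 714) = 532*(9208/13) = 4898656/13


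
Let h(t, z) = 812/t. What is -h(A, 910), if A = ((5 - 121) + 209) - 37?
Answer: -29/2 ≈ -14.500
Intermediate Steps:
A = 56 (A = (-116 + 209) - 37 = 93 - 37 = 56)
-h(A, 910) = -812/56 = -1*29/2 = -29/2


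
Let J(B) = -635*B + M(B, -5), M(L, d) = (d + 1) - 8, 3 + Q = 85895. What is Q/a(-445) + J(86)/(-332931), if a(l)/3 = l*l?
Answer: 6782852678/21976220425 ≈ 0.30865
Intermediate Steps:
Q = 85892 (Q = -3 + 85895 = 85892)
a(l) = 3*l² (a(l) = 3*(l*l) = 3*l²)
M(L, d) = -7 + d (M(L, d) = (1 + d) - 8 = -7 + d)
J(B) = -12 - 635*B (J(B) = -635*B + (-7 - 5) = -635*B - 12 = -12 - 635*B)
Q/a(-445) + J(86)/(-332931) = 85892/((3*(-445)²)) + (-12 - 635*86)/(-332931) = 85892/((3*198025)) + (-12 - 54610)*(-1/332931) = 85892/594075 - 54622*(-1/332931) = 85892*(1/594075) + 54622/332931 = 85892/594075 + 54622/332931 = 6782852678/21976220425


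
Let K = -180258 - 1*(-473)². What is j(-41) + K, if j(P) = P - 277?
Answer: -404305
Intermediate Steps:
j(P) = -277 + P
K = -403987 (K = -180258 - 1*223729 = -180258 - 223729 = -403987)
j(-41) + K = (-277 - 41) - 403987 = -318 - 403987 = -404305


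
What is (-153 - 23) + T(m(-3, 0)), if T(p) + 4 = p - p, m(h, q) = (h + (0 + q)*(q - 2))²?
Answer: -180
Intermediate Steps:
m(h, q) = (h + q*(-2 + q))²
T(p) = -4 (T(p) = -4 + (p - p) = -4 + 0 = -4)
(-153 - 23) + T(m(-3, 0)) = (-153 - 23) - 4 = -176 - 4 = -180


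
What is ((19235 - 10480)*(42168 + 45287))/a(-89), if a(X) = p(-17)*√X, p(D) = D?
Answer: 45039325*I*√89/89 ≈ 4.7742e+6*I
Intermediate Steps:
a(X) = -17*√X
((19235 - 10480)*(42168 + 45287))/a(-89) = ((19235 - 10480)*(42168 + 45287))/((-17*I*√89)) = (8755*87455)/((-17*I*√89)) = 765668525/((-17*I*√89)) = 765668525*(I*√89/1513) = 45039325*I*√89/89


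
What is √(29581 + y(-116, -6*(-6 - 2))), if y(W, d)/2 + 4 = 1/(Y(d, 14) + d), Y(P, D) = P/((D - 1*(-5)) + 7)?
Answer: √9581665/18 ≈ 171.97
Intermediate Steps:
Y(P, D) = P/(12 + D) (Y(P, D) = P/((D + 5) + 7) = P/((5 + D) + 7) = P/(12 + D))
y(W, d) = -8 + 52/(27*d) (y(W, d) = -8 + 2/(d/(12 + 14) + d) = -8 + 2/(d/26 + d) = -8 + 2/((27*d/26)) = -8 + 2*(26/(27*d)) = -8 + 52/(27*d))
√(29581 + y(-116, -6*(-6 - 2))) = √(29581 + (-8 + 52/(27*((-6*(-6 - 2)))))) = √(29581 + (-8 + 52/(27*((-6*(-8)))))) = √(29581 + (-8 + (52/27)/48)) = √(29581 + (-8 + (52/27)*(1/48))) = √(29581 + (-8 + 13/324)) = √(29581 - 2579/324) = √(9581665/324) = √9581665/18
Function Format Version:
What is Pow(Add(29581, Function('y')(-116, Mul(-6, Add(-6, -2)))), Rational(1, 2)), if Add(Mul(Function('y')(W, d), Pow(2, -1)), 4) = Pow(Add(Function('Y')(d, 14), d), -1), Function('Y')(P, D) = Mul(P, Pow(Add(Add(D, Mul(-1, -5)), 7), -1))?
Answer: Mul(Rational(1, 18), Pow(9581665, Rational(1, 2))) ≈ 171.97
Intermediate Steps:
Function('Y')(P, D) = Mul(P, Pow(Add(12, D), -1)) (Function('Y')(P, D) = Mul(P, Pow(Add(Add(D, 5), 7), -1)) = Mul(P, Pow(Add(Add(5, D), 7), -1)) = Mul(P, Pow(Add(12, D), -1)))
Function('y')(W, d) = Add(-8, Mul(Rational(52, 27), Pow(d, -1))) (Function('y')(W, d) = Add(-8, Mul(2, Pow(Add(Mul(d, Pow(Add(12, 14), -1)), d), -1))) = Add(-8, Mul(2, Pow(Add(Mul(d, Pow(26, -1)), d), -1))) = Add(-8, Mul(2, Pow(Add(Mul(d, Rational(1, 26)), d), -1))) = Add(-8, Mul(2, Pow(Add(Mul(Rational(1, 26), d), d), -1))) = Add(-8, Mul(2, Pow(Mul(Rational(27, 26), d), -1))) = Add(-8, Mul(2, Mul(Rational(26, 27), Pow(d, -1)))) = Add(-8, Mul(Rational(52, 27), Pow(d, -1))))
Pow(Add(29581, Function('y')(-116, Mul(-6, Add(-6, -2)))), Rational(1, 2)) = Pow(Add(29581, Add(-8, Mul(Rational(52, 27), Pow(Mul(-6, Add(-6, -2)), -1)))), Rational(1, 2)) = Pow(Add(29581, Add(-8, Mul(Rational(52, 27), Pow(Mul(-6, -8), -1)))), Rational(1, 2)) = Pow(Add(29581, Add(-8, Mul(Rational(52, 27), Pow(48, -1)))), Rational(1, 2)) = Pow(Add(29581, Add(-8, Mul(Rational(52, 27), Rational(1, 48)))), Rational(1, 2)) = Pow(Add(29581, Add(-8, Rational(13, 324))), Rational(1, 2)) = Pow(Add(29581, Rational(-2579, 324)), Rational(1, 2)) = Pow(Rational(9581665, 324), Rational(1, 2)) = Mul(Rational(1, 18), Pow(9581665, Rational(1, 2)))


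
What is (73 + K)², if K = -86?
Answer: 169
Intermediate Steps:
(73 + K)² = (73 - 86)² = (-13)² = 169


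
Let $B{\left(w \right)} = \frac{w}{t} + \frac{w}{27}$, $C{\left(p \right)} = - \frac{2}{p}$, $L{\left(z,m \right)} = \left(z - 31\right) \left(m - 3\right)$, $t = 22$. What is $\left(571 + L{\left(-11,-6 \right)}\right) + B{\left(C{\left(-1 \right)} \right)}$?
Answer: $\frac{281902}{297} \approx 949.17$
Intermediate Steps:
$L{\left(z,m \right)} = \left(-31 + z\right) \left(-3 + m\right)$
$B{\left(w \right)} = \frac{49 w}{594}$ ($B{\left(w \right)} = \frac{w}{22} + \frac{w}{27} = \frac{49 w}{594}$)
$\left(571 + L{\left(-11,-6 \right)}\right) + B{\left(C{\left(-1 \right)} \right)} = \left(571 - -378\right) + \frac{49 \left(- \frac{2}{-1}\right)}{594} = \left(571 + \left(93 + 186 + 33 + 66\right)\right) + \frac{49 \left(\left(-2\right) \left(-1\right)\right)}{594} = \left(571 + 378\right) + \frac{49}{594} \cdot 2 = 949 + \frac{49}{297} = \frac{281902}{297}$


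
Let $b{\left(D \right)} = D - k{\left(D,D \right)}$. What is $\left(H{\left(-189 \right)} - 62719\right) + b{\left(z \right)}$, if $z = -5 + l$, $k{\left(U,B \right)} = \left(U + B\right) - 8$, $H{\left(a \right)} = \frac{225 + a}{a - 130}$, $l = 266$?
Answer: $- \frac{20088104}{319} \approx -62972.0$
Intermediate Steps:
$H{\left(a \right)} = \frac{225 + a}{-130 + a}$
$k{\left(U,B \right)} = -8 + B + U$ ($k{\left(U,B \right)} = \left(B + U\right) - 8 = -8 + B + U$)
$z = 261$ ($z = -5 + 266 = 261$)
$b{\left(D \right)} = 8 - D$ ($b{\left(D \right)} = D - \left(-8 + D + D\right) = D - \left(-8 + 2 D\right) = 8 - D$)
$\left(H{\left(-189 \right)} - 62719\right) + b{\left(z \right)} = \left(\frac{225 - 189}{-130 - 189} - 62719\right) + \left(8 - 261\right) = \left(\frac{1}{-319} \cdot 36 - 62719\right) + \left(8 - 261\right) = \left(\left(- \frac{1}{319}\right) 36 - 62719\right) - 253 = \left(- \frac{36}{319} - 62719\right) - 253 = - \frac{20007397}{319} - 253 = - \frac{20088104}{319}$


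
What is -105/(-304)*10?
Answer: 525/152 ≈ 3.4539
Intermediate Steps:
-105/(-304)*10 = -105*(-1/304)*10 = (105/304)*10 = 525/152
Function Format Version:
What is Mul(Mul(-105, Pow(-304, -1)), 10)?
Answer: Rational(525, 152) ≈ 3.4539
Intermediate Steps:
Mul(Mul(-105, Pow(-304, -1)), 10) = Mul(Mul(-105, Rational(-1, 304)), 10) = Mul(Rational(105, 304), 10) = Rational(525, 152)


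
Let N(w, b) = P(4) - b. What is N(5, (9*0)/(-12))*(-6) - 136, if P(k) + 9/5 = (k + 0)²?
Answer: -1106/5 ≈ -221.20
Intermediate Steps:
P(k) = -9/5 + k² (P(k) = -9/5 + (k + 0)² = -9/5 + k²)
N(w, b) = 71/5 - b (N(w, b) = (-9/5 + 4²) - b = (-9/5 + 16) - b = 71/5 - b)
N(5, (9*0)/(-12))*(-6) - 136 = (71/5 - 9*0/(-12))*(-6) - 136 = (71/5 - 0*(-1)/12)*(-6) - 136 = (71/5 - 1*0)*(-6) - 136 = (71/5 + 0)*(-6) - 136 = (71/5)*(-6) - 136 = -426/5 - 136 = -1106/5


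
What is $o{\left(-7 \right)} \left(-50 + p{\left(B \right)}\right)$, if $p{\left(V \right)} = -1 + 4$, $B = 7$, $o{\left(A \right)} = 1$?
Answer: $-47$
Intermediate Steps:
$p{\left(V \right)} = 3$
$o{\left(-7 \right)} \left(-50 + p{\left(B \right)}\right) = 1 \left(-50 + 3\right) = 1 \left(-47\right) = -47$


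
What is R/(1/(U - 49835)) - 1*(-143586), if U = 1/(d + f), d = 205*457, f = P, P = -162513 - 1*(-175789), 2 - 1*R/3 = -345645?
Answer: -5527296435271248/106961 ≈ -5.1676e+10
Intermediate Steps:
R = 1036941 (R = 6 - 3*(-345645) = 6 + 1036935 = 1036941)
P = 13276 (P = -162513 + 175789 = 13276)
f = 13276
d = 93685
U = 1/106961 (U = 1/(93685 + 13276) = 1/106961 ≈ 9.3492e-6)
R/(1/(U - 49835)) - 1*(-143586) = 1036941/(1/(1/106961 - 49835)) - 1*(-143586) = 1036941/(1/(-5330401434/106961)) + 143586 = 1036941/(-106961/5330401434) + 143586 = 1036941*(-5330401434/106961) + 143586 = -5527311793373394/106961 + 143586 = -5527296435271248/106961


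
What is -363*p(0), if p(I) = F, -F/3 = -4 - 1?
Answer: -5445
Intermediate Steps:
F = 15 (F = -3*(-4 - 1) = -3*(-5) = 15)
p(I) = 15
-363*p(0) = -363*15 = -5445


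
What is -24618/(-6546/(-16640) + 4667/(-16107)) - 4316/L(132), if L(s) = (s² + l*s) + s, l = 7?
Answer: -1172437774924793/4935855540 ≈ -2.3753e+5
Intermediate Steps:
L(s) = s² + 8*s (L(s) = (s² + 7*s) + s = s² + 8*s)
-24618/(-6546/(-16640) + 4667/(-16107)) - 4316/L(132) = -24618/(-6546/(-16640) + 4667/(-16107)) - 4316*1/(132*(8 + 132)) = -24618/(-6546*(-1/16640) + 4667*(-1/16107)) - 4316/(132*140) = -24618/(3273/8320 - 359/1239) - 4316/18480 = -24618/1068367/10308480 - 4316*1/18480 = -24618*10308480/1068367 - 1079/4620 = -253774160640/1068367 - 1079/4620 = -1172437774924793/4935855540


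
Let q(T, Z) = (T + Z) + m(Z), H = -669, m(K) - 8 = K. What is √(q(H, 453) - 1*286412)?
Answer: I*√286167 ≈ 534.95*I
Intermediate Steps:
m(K) = 8 + K
q(T, Z) = 8 + T + 2*Z (q(T, Z) = (T + Z) + (8 + Z) = 8 + T + 2*Z)
√(q(H, 453) - 1*286412) = √((8 - 669 + 2*453) - 1*286412) = √((8 - 669 + 906) - 286412) = √(245 - 286412) = √(-286167) = I*√286167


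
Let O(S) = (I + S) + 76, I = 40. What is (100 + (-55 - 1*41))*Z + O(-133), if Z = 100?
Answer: 383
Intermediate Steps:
O(S) = 116 + S (O(S) = (40 + S) + 76 = 116 + S)
(100 + (-55 - 1*41))*Z + O(-133) = (100 + (-55 - 1*41))*100 + (116 - 133) = (100 + (-55 - 41))*100 - 17 = (100 - 96)*100 - 17 = 4*100 - 17 = 400 - 17 = 383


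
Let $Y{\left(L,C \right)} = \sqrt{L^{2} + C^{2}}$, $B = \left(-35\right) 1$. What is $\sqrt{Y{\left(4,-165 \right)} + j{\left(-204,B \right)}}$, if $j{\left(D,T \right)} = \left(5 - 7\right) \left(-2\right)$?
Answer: $\sqrt{4 + \sqrt{27241}} \approx 13.002$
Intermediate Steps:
$B = -35$
$j{\left(D,T \right)} = 4$ ($j{\left(D,T \right)} = \left(-2\right) \left(-2\right) = 4$)
$Y{\left(L,C \right)} = \sqrt{C^{2} + L^{2}}$
$\sqrt{Y{\left(4,-165 \right)} + j{\left(-204,B \right)}} = \sqrt{\sqrt{\left(-165\right)^{2} + 4^{2}} + 4} = \sqrt{\sqrt{27225 + 16} + 4} = \sqrt{\sqrt{27241} + 4} = \sqrt{4 + \sqrt{27241}}$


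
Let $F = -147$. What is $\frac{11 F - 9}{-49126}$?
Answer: $\frac{813}{24563} \approx 0.033099$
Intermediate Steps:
$\frac{11 F - 9}{-49126} = \frac{11 \left(-147\right) - 9}{-49126} = \left(-1617 - 9\right) \left(- \frac{1}{49126}\right) = \left(-1626\right) \left(- \frac{1}{49126}\right) = \frac{813}{24563}$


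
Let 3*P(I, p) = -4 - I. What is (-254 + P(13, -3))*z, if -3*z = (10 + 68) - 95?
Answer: -13243/9 ≈ -1471.4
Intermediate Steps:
P(I, p) = -4/3 - I/3 (P(I, p) = (-4 - I)/3 = -4/3 - I/3)
z = 17/3 (z = -((10 + 68) - 95)/3 = -(78 - 95)/3 = -⅓*(-17) = 17/3 ≈ 5.6667)
(-254 + P(13, -3))*z = (-254 + (-4/3 - ⅓*13))*(17/3) = (-254 + (-4/3 - 13/3))*(17/3) = (-254 - 17/3)*(17/3) = -779/3*17/3 = -13243/9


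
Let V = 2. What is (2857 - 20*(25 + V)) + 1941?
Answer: 4258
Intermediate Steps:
(2857 - 20*(25 + V)) + 1941 = (2857 - 20*(25 + 2)) + 1941 = (2857 - 20*27) + 1941 = (2857 - 540) + 1941 = 2317 + 1941 = 4258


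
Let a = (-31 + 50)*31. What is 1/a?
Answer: 1/589 ≈ 0.0016978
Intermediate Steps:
a = 589 (a = 19*31 = 589)
1/a = 1/589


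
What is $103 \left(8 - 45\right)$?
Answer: $-3811$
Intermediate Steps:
$103 \left(8 - 45\right) = 103 \left(-37\right) = -3811$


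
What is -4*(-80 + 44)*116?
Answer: 16704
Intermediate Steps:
-4*(-80 + 44)*116 = -4*(-36)*116 = 144*116 = 16704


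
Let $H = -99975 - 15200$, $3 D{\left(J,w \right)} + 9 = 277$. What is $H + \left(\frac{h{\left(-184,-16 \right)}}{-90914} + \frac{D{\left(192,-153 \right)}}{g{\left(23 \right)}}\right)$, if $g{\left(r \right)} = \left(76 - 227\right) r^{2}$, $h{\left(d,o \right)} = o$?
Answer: $- \frac{1254621914144455}{10893179109} \approx -1.1518 \cdot 10^{5}$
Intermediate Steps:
$g{\left(r \right)} = - 151 r^{2}$ ($g{\left(r \right)} = \left(76 - 227\right) r^{2} = - 151 r^{2}$)
$D{\left(J,w \right)} = \frac{268}{3}$ ($D{\left(J,w \right)} = -3 + \frac{1}{3} \cdot 277 = -3 + \frac{277}{3} = \frac{268}{3}$)
$H = -115175$ ($H = -99975 - 15200 = -115175$)
$H + \left(\frac{h{\left(-184,-16 \right)}}{-90914} + \frac{D{\left(192,-153 \right)}}{g{\left(23 \right)}}\right) = -115175 + \left(- \frac{16}{-90914} + \frac{268}{3 \left(- 151 \cdot 23^{2}\right)}\right) = -115175 + \left(\left(-16\right) \left(- \frac{1}{90914}\right) + \frac{268}{3 \left(\left(-151\right) 529\right)}\right) = -115175 + \left(\frac{8}{45457} + \frac{268}{3 \left(-79879\right)}\right) = -115175 + \left(\frac{8}{45457} + \frac{268}{3} \left(- \frac{1}{79879}\right)\right) = -115175 + \left(\frac{8}{45457} - \frac{268}{239637}\right) = -115175 - \frac{10265380}{10893179109} = - \frac{1254621914144455}{10893179109}$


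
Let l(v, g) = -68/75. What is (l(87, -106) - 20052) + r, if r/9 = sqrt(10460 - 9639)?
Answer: -1503968/75 + 9*sqrt(821) ≈ -19795.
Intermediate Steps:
r = 9*sqrt(821) (r = 9*sqrt(10460 - 9639) = 9*sqrt(821) ≈ 257.88)
l(v, g) = -68/75 (l(v, g) = -68*1/75 = -68/75)
(l(87, -106) - 20052) + r = (-68/75 - 20052) + 9*sqrt(821) = -1503968/75 + 9*sqrt(821)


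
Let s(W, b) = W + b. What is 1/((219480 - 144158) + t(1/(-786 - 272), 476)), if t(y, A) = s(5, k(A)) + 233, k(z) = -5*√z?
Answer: 3778/285465085 + √119/570930170 ≈ 1.3254e-5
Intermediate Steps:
t(y, A) = 238 - 5*√A (t(y, A) = (5 - 5*√A) + 233 = 238 - 5*√A)
1/((219480 - 144158) + t(1/(-786 - 272), 476)) = 1/((219480 - 144158) + (238 - 10*√119)) = 1/(75322 + (238 - 10*√119)) = 1/(75560 - 10*√119)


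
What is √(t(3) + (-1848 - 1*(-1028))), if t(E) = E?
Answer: I*√817 ≈ 28.583*I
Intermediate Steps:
√(t(3) + (-1848 - 1*(-1028))) = √(3 + (-1848 - 1*(-1028))) = √(3 + (-1848 + 1028)) = √(3 - 820) = √(-817) = I*√817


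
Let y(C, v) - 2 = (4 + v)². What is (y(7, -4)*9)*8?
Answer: 144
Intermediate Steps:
y(C, v) = 2 + (4 + v)²
(y(7, -4)*9)*8 = ((2 + (4 - 4)²)*9)*8 = ((2 + 0²)*9)*8 = ((2 + 0)*9)*8 = (2*9)*8 = 18*8 = 144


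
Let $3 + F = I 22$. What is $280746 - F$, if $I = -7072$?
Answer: $436333$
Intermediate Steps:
$F = -155587$ ($F = -3 - 155584 = -155587$)
$280746 - F = 280746 - -155587 = 280746 + 155587 = 436333$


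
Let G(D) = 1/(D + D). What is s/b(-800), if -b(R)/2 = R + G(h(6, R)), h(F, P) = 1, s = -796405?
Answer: -796405/1599 ≈ -498.06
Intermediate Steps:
G(D) = 1/(2*D)
b(R) = -1 - 2*R (b(R) = -2*(R + (½)/1) = -2*(R + (½)*1) = -2*(R + ½) = -2*(½ + R) = -1 - 2*R)
s/b(-800) = -796405/(-1 - 2*(-800)) = -796405/(-1 + 1600) = -796405/1599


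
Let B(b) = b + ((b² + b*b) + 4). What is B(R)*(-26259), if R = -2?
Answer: -262590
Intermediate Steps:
B(b) = 4 + b + 2*b² (B(b) = b + ((b² + b²) + 4) = b + (2*b² + 4) = b + (4 + 2*b²) = 4 + b + 2*b²)
B(R)*(-26259) = (4 - 2 + 2*(-2)²)*(-26259) = (4 - 2 + 2*4)*(-26259) = (4 - 2 + 8)*(-26259) = 10*(-26259) = -262590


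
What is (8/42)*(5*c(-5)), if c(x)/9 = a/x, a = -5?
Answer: 60/7 ≈ 8.5714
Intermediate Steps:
c(x) = -45/x (c(x) = 9*(-5/x) = -45/x)
(8/42)*(5*c(-5)) = (8/42)*(5*(-45/(-5))) = ((1/42)*8)*(5*(-45*(-1/5))) = 4*(5*9)/21 = (4/21)*45 = 60/7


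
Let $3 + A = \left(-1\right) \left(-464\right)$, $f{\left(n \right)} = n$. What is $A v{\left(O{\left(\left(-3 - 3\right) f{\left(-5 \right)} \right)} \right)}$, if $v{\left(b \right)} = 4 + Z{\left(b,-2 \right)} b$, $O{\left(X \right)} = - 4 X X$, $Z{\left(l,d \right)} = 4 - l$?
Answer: $-5981196556$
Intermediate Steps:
$O{\left(X \right)} = - 4 X^{2}$
$v{\left(b \right)} = 4 + b \left(4 - b\right)$ ($v{\left(b \right)} = 4 + \left(4 - b\right) b = 4 + b \left(4 - b\right)$)
$A = 461$ ($A = -3 - -464 = -3 + 464 = 461$)
$A v{\left(O{\left(\left(-3 - 3\right) f{\left(-5 \right)} \right)} \right)} = 461 \left(4 - - 4 \left(\left(-3 - 3\right) \left(-5\right)\right)^{2} \left(-4 - 4 \left(\left(-3 - 3\right) \left(-5\right)\right)^{2}\right)\right) = 461 \left(4 - - 4 \left(\left(-6\right) \left(-5\right)\right)^{2} \left(-4 - 4 \left(\left(-6\right) \left(-5\right)\right)^{2}\right)\right) = 461 \left(4 - - 4 \cdot 30^{2} \left(-4 - 4 \cdot 30^{2}\right)\right) = 461 \left(4 - \left(-4\right) 900 \left(-4 - 3600\right)\right) = 461 \left(4 - - 3600 \left(-4 - 3600\right)\right) = 461 \left(4 - \left(-3600\right) \left(-3604\right)\right) = 461 \left(4 - 12974400\right) = 461 \left(-12974396\right) = -5981196556$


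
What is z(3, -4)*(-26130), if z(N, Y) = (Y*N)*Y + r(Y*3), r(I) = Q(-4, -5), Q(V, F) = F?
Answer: -1123590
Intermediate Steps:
r(I) = -5
z(N, Y) = -5 + N*Y**2 (z(N, Y) = (Y*N)*Y - 5 = (N*Y)*Y - 5 = N*Y**2 - 5 = -5 + N*Y**2)
z(3, -4)*(-26130) = (-5 + 3*(-4)**2)*(-26130) = (-5 + 3*16)*(-26130) = (-5 + 48)*(-26130) = 43*(-26130) = -1123590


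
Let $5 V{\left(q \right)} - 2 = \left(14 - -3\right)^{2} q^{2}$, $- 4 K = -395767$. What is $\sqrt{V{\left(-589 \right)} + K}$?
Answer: $\frac{\sqrt{2015097595}}{10} \approx 4489.0$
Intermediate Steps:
$K = \frac{395767}{4}$ ($K = \left(- \frac{1}{4}\right) \left(-395767\right) = \frac{395767}{4} \approx 98942.0$)
$V{\left(q \right)} = \frac{2}{5} + \frac{289 q^{2}}{5}$ ($V{\left(q \right)} = \frac{2}{5} + \frac{\left(14 - -3\right)^{2} q^{2}}{5} = \frac{2}{5} + \frac{\left(14 + 3\right)^{2} q^{2}}{5} = \frac{2}{5} + \frac{17^{2} q^{2}}{5} = \frac{2}{5} + \frac{289 q^{2}}{5}$)
$\sqrt{V{\left(-589 \right)} + K} = \sqrt{\left(\frac{2}{5} + \frac{289 \left(-589\right)^{2}}{5}\right) + \frac{395767}{4}} = \sqrt{\left(\frac{2}{5} + \frac{289}{5} \cdot 346921\right) + \frac{395767}{4}} = \sqrt{\left(\frac{2}{5} + \frac{100260169}{5}\right) + \frac{395767}{4}} = \sqrt{\frac{100260171}{5} + \frac{395767}{4}} = \sqrt{\frac{403019519}{20}} = \frac{\sqrt{2015097595}}{10}$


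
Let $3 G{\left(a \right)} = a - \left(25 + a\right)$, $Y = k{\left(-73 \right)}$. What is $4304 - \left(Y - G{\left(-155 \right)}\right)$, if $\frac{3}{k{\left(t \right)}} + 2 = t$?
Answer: $\frac{322178}{75} \approx 4295.7$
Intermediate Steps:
$k{\left(t \right)} = \frac{3}{-2 + t}$
$Y = - \frac{1}{25}$ ($Y = \frac{3}{-2 - 73} = \frac{3}{-75} = 3 \left(- \frac{1}{75}\right) = - \frac{1}{25} \approx -0.04$)
$G{\left(a \right)} = - \frac{25}{3}$ ($G{\left(a \right)} = \frac{a - \left(25 + a\right)}{3} = \frac{1}{3} \left(-25\right) = - \frac{25}{3}$)
$4304 - \left(Y - G{\left(-155 \right)}\right) = 4304 - \frac{622}{75} = \frac{322178}{75}$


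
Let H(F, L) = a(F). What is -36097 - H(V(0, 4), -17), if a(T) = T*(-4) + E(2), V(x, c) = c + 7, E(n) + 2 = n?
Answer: -36053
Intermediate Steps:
E(n) = -2 + n
V(x, c) = 7 + c
a(T) = -4*T (a(T) = T*(-4) + (-2 + 2) = -4*T + 0 = -4*T)
H(F, L) = -4*F
-36097 - H(V(0, 4), -17) = -36097 - (-4)*(7 + 4) = -36097 - (-4)*11 = -36097 - 1*(-44) = -36097 + 44 = -36053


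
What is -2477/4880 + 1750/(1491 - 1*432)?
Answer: 5916857/5167920 ≈ 1.1449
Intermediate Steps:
-2477/4880 + 1750/(1491 - 1*432) = -2477*1/4880 + 1750/(1491 - 432) = -2477/4880 + 1750/1059 = 5916857/5167920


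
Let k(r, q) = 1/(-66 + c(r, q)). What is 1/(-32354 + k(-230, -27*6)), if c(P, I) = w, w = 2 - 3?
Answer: -67/2167719 ≈ -3.0908e-5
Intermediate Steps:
w = -1
c(P, I) = -1
k(r, q) = -1/67 (k(r, q) = 1/(-66 - 1) = 1/(-67) = -1/67)
1/(-32354 + k(-230, -27*6)) = 1/(-32354 - 1/67) = 1/(-2167719/67) = -67/2167719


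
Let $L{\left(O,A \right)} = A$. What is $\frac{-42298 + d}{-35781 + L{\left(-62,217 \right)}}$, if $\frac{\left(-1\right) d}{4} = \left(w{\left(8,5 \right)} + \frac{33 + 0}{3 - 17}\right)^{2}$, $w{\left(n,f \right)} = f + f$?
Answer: $\frac{2084051}{1742636} \approx 1.1959$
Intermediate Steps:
$w{\left(n,f \right)} = 2 f$
$d = - \frac{11449}{49}$ ($d = - 4 \left(2 \cdot 5 + \frac{33 + 0}{3 - 17}\right)^{2} = - 4 \left(10 + \frac{33}{-14}\right)^{2} = - 4 \left(10 + 33 \left(- \frac{1}{14}\right)\right)^{2} = - 4 \left(10 - \frac{33}{14}\right)^{2} = - 4 \left(\frac{107}{14}\right)^{2} = \left(-4\right) \frac{11449}{196} = - \frac{11449}{49} \approx -233.65$)
$\frac{-42298 + d}{-35781 + L{\left(-62,217 \right)}} = \frac{-42298 - \frac{11449}{49}}{-35781 + 217} = - \frac{2084051}{49 \left(-35564\right)} = \left(- \frac{2084051}{49}\right) \left(- \frac{1}{35564}\right) = \frac{2084051}{1742636}$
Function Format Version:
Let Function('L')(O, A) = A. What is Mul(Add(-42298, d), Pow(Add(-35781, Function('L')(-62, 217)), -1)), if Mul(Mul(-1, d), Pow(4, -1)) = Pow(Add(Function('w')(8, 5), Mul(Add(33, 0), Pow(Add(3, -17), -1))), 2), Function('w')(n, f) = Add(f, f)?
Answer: Rational(2084051, 1742636) ≈ 1.1959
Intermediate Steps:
Function('w')(n, f) = Mul(2, f)
d = Rational(-11449, 49) (d = Mul(-4, Pow(Add(Mul(2, 5), Mul(Add(33, 0), Pow(Add(3, -17), -1))), 2)) = Mul(-4, Pow(Add(10, Mul(33, Pow(-14, -1))), 2)) = Mul(-4, Pow(Add(10, Mul(33, Rational(-1, 14))), 2)) = Mul(-4, Pow(Add(10, Rational(-33, 14)), 2)) = Mul(-4, Pow(Rational(107, 14), 2)) = Mul(-4, Rational(11449, 196)) = Rational(-11449, 49) ≈ -233.65)
Mul(Add(-42298, d), Pow(Add(-35781, Function('L')(-62, 217)), -1)) = Mul(Add(-42298, Rational(-11449, 49)), Pow(Add(-35781, 217), -1)) = Mul(Rational(-2084051, 49), Pow(-35564, -1)) = Mul(Rational(-2084051, 49), Rational(-1, 35564)) = Rational(2084051, 1742636)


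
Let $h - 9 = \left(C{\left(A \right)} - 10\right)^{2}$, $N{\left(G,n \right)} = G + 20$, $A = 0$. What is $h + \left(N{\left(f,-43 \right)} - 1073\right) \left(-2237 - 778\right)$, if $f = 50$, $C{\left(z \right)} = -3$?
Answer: $3024223$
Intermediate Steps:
$N{\left(G,n \right)} = 20 + G$
$h = 178$ ($h = 9 + \left(-3 - 10\right)^{2} = 9 + \left(-13\right)^{2} = 9 + 169 = 178$)
$h + \left(N{\left(f,-43 \right)} - 1073\right) \left(-2237 - 778\right) = 178 + \left(\left(20 + 50\right) - 1073\right) \left(-2237 - 778\right) = 178 + \left(70 - 1073\right) \left(-3015\right) = 178 - -3024045 = 178 + 3024045 = 3024223$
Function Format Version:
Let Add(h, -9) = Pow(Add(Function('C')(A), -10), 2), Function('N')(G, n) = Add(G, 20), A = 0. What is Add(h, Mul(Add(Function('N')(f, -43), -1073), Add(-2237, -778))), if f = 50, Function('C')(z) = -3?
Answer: 3024223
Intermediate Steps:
Function('N')(G, n) = Add(20, G)
h = 178 (h = Add(9, Pow(Add(-3, -10), 2)) = Add(9, Pow(-13, 2)) = Add(9, 169) = 178)
Add(h, Mul(Add(Function('N')(f, -43), -1073), Add(-2237, -778))) = Add(178, Mul(Add(Add(20, 50), -1073), Add(-2237, -778))) = Add(178, Mul(Add(70, -1073), -3015)) = Add(178, Mul(-1003, -3015)) = Add(178, 3024045) = 3024223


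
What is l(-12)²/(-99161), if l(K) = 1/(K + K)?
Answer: -1/57116736 ≈ -1.7508e-8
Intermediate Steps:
l(K) = 1/(2*K)
l(-12)²/(-99161) = ((½)/(-12))²/(-99161) = ((½)*(-1/12))²*(-1/99161) = (-1/24)²*(-1/99161) = (1/576)*(-1/99161) = -1/57116736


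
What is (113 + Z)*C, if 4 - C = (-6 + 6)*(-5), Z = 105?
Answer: 872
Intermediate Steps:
C = 4 (C = 4 - (-6 + 6)*(-5) = 4 - 0*(-5) = 4 - 1*0 = 4 + 0 = 4)
(113 + Z)*C = (113 + 105)*4 = 218*4 = 872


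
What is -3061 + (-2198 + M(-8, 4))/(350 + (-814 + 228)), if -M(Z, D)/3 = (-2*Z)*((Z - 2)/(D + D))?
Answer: -360129/118 ≈ -3051.9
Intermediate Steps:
M(Z, D) = 3*Z*(-2 + Z)/D (M(Z, D) = -3*(-2*Z)*(Z - 2)/(D + D) = -3*(-2*Z)*(-2 + Z)/((2*D)) = -3*(-2*Z)*(-2 + Z)*(1/(2*D)) = -3*(-2*Z)*(-2 + Z)/(2*D) = -(-3)*Z*(-2 + Z)/D = 3*Z*(-2 + Z)/D)
-3061 + (-2198 + M(-8, 4))/(350 + (-814 + 228)) = -3061 + (-2198 + 3*(-8)*(-2 - 8)/4)/(350 + (-814 + 228)) = -3061 + (-2198 + 3*(-8)*(¼)*(-10))/(350 - 586) = -3061 + (-2198 + 60)/(-236) = -3061 - 2138*(-1/236) = -3061 + 1069/118 = -360129/118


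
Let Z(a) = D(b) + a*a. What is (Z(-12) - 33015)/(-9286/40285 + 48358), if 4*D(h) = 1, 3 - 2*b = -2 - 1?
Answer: -5296792655/7792370976 ≈ -0.67974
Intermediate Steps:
b = 3 (b = 3/2 - (-2 - 1)/2 = 3/2 - ½*(-3) = 3/2 + 3/2 = 3)
D(h) = ¼ (D(h) = (¼)*1 = ¼)
Z(a) = ¼ + a² (Z(a) = ¼ + a*a = ¼ + a²)
(Z(-12) - 33015)/(-9286/40285 + 48358) = ((¼ + (-12)²) - 33015)/(-9286/40285 + 48358) = ((¼ + 144) - 33015)/(-9286*1/40285 + 48358) = (577/4 - 33015)/(-9286/40285 + 48358) = -131483/(4*1948092744/40285) = -131483/4*40285/1948092744 = -5296792655/7792370976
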